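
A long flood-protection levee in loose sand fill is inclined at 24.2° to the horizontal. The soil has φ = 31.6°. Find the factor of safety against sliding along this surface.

FS = 1.37

For a dry cohesionless infinite slope the factor of safety is FS = tanφ / tanβ.
FS = tan31.6° / tan24.2° = 0.6152 / 0.4494 = 1.369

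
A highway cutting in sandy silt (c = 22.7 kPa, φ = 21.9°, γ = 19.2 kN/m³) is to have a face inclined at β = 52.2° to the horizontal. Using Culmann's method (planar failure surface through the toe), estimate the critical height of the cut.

Culmann's analysis gives the critical failure plane at α_cr = (β + φ)/2 = (52.2 + 21.9)/2 = 37.0°, and the critical height
H_c = (4c/γ) · sinβ cosφ / [1 − cos(β − φ)]
    = (4·22.7/19.2) · sin52.2°·cos21.9° / [1 − cos(30.3°)]
    = 4.729 · 0.7902·0.9278 / [1 − 0.8634]
    = 4.729 · 0.7331 / 0.1366
    = 25.38 m

H_c = 25.38 m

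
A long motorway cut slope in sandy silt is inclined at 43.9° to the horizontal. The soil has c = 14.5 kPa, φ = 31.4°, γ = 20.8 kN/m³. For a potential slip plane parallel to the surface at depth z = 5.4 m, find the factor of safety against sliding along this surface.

For an infinite slope with a slip plane parallel to the surface (no pore pressure): FS = [c + γz cos²β tanφ] / [γz sinβ cosβ].
γz = 20.8·5.4 = 112.32 kN/m²
Numerator = 14.5 + 112.32·cos²43.9°·tan31.4° = 14.5 + 112.32·0.5192·0.6104 = 50.096 kPa
Denominator = 112.32·sin43.9°·cos43.9° = 112.32·0.6934·0.7206 = 56.119 kPa
FS = 50.096 / 56.119 = 0.893

FS = 0.89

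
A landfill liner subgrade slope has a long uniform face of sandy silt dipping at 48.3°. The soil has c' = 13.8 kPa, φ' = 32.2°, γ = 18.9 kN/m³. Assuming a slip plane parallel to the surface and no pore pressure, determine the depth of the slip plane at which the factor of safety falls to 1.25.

z = 2.13 m

Setting FS = 1.25 in FS = [c' + γz cos²β tanφ'] / [γz sinβ cosβ] and solving for z:
z = c' / [γ cosβ (FS·sinβ − cosβ·tanφ')]
  = 13.8 / [18.9·cos48.3°·(1.25·sin48.3° − cos48.3°·tan32.2°)]
  = 13.8 / [18.9·0.6652·(1.25·0.7466 − 0.6652·0.6297)]
  = 13.8 / 6.4672 = 2.134 m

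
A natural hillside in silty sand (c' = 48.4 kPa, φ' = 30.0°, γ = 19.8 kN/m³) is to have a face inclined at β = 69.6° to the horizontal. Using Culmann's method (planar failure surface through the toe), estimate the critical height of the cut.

Culmann's analysis gives the critical failure plane at α_cr = (β + φ')/2 = (69.6 + 30.0)/2 = 49.8°, and the critical height
H_c = (4c'/γ) · sinβ cosφ' / [1 − cos(β − φ')]
    = (4·48.4/19.8) · sin69.6°·cos30.0° / [1 − cos(39.6°)]
    = 9.778 · 0.9373·0.8660 / [1 − 0.7705]
    = 9.778 · 0.8117 / 0.2295
    = 34.58 m

H_c = 34.58 m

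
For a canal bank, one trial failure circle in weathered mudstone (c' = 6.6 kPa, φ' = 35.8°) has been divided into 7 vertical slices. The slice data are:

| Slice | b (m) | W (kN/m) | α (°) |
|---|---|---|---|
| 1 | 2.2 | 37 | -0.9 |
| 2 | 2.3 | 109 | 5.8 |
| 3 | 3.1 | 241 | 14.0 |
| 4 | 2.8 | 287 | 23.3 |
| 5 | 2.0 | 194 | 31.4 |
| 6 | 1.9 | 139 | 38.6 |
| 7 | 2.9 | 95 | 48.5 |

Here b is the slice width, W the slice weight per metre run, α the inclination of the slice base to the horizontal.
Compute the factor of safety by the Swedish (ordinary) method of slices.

Ordinary method of slices: FS = Σ[c'·Δl_i + (W_i cosα_i)·tanφ'] / Σ W_i sinα_i, with Δl_i = b_i / cosα_i.
Slice 1: Δl = 2.2/cos(-0.9°) = 2.200 m; N'_1 = 37·cos(-0.9°) = 37.0; c'Δl = 14.52; W sinα = -0.6
Slice 2: Δl = 2.3/cos5.8° = 2.312 m; N'_2 = 109·cos5.8° = 108.4; c'Δl = 15.26; W sinα = 11.0
Slice 3: Δl = 3.1/cos14.0° = 3.195 m; N'_3 = 241·cos14.0° = 233.8; c'Δl = 21.09; W sinα = 58.3
Slice 4: Δl = 2.8/cos23.3° = 3.049 m; N'_4 = 287·cos23.3° = 263.6; c'Δl = 20.12; W sinα = 113.5
Slice 5: Δl = 2.0/cos31.4° = 2.343 m; N'_5 = 194·cos31.4° = 165.6; c'Δl = 15.46; W sinα = 101.1
Slice 6: Δl = 1.9/cos38.6° = 2.431 m; N'_6 = 139·cos38.6° = 108.6; c'Δl = 16.05; W sinα = 86.7
Slice 7: Δl = 2.9/cos48.5° = 4.377 m; N'_7 = 95·cos48.5° = 62.9; c'Δl = 28.89; W sinα = 71.2
Σc'Δl = 131.4 kN/m; ΣN' = 980.0 kN/m; ΣW sinα = 441.2 kN/m
Resisting = 131.4 + 980.0·tan35.8° = 131.4 + 706.8 = 838.2 kN/m
FS = 838.2 / 441.2 = 1.900

FS = 1.90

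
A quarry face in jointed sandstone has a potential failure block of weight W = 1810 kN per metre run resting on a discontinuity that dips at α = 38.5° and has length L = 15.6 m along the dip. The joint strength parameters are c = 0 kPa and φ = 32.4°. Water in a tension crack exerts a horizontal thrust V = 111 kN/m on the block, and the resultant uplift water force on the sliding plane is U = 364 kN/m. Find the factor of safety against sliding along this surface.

Resolving the block weight along and normal to the plane and applying the Mohr–Coulomb strength on the joint:
N' = W cosα − U − V sinα = 1810·cos38.5° − 364 − 111·sin38.5° = 983.4 kN/m
Driving force T = W sinα + V cosα = 1810·sin38.5° + 111·cos38.5° = 1213.6 kN/m
Resisting force R = c·L + N'·tanφ = 0·15.6 + 983.4·tan32.4° = 0.0 + 624.1 = 624.1 kN/m
FS = R / T = 624.1 / 1213.6 = 0.514

FS = 0.51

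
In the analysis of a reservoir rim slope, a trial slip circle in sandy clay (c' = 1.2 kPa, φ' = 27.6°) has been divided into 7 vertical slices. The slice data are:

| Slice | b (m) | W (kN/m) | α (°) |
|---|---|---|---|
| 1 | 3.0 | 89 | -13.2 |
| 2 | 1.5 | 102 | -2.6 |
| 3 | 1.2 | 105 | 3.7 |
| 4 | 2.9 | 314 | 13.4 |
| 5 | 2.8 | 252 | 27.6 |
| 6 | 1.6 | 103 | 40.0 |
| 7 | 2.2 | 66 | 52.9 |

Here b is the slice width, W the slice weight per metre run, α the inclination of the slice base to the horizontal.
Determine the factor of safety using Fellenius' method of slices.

FS = 1.77

Ordinary method of slices: FS = Σ[c'·Δl_i + (W_i cosα_i)·tanφ'] / Σ W_i sinα_i, with Δl_i = b_i / cosα_i.
Slice 1: Δl = 3.0/cos(-13.2°) = 3.081 m; N'_1 = 89·cos(-13.2°) = 86.6; c'Δl = 3.70; W sinα = -20.3
Slice 2: Δl = 1.5/cos(-2.6°) = 1.502 m; N'_2 = 102·cos(-2.6°) = 101.9; c'Δl = 1.80; W sinα = -4.6
Slice 3: Δl = 1.2/cos3.7° = 1.203 m; N'_3 = 105·cos3.7° = 104.8; c'Δl = 1.44; W sinα = 6.8
Slice 4: Δl = 2.9/cos13.4° = 2.981 m; N'_4 = 314·cos13.4° = 305.5; c'Δl = 3.58; W sinα = 72.8
Slice 5: Δl = 2.8/cos27.6° = 3.160 m; N'_5 = 252·cos27.6° = 223.3; c'Δl = 3.79; W sinα = 116.8
Slice 6: Δl = 1.6/cos40.0° = 2.089 m; N'_6 = 103·cos40.0° = 78.9; c'Δl = 2.51; W sinα = 66.2
Slice 7: Δl = 2.2/cos52.9° = 3.647 m; N'_7 = 66·cos52.9° = 39.8; c'Δl = 4.38; W sinα = 52.6
Σc'Δl = 21.2 kN/m; ΣN' = 940.8 kN/m; ΣW sinα = 290.2 kN/m
Resisting = 21.2 + 940.8·tan27.6° = 21.2 + 491.8 = 513.0 kN/m
FS = 513.0 / 290.2 = 1.768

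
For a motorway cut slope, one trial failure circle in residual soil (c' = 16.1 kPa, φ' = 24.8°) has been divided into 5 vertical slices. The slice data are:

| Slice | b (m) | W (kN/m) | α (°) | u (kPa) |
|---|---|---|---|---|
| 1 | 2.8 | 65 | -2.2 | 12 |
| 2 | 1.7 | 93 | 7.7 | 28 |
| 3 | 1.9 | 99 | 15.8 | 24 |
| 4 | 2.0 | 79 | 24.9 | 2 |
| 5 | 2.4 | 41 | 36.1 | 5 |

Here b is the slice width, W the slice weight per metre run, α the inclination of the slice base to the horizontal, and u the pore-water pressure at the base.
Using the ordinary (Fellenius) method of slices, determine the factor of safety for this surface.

FS = 3.01

Ordinary method of slices: FS = Σ[c'·Δl_i + (W_i cosα_i − u_i·Δl_i)·tanφ'] / Σ W_i sinα_i, with Δl_i = b_i / cosα_i.
Slice 1: Δl = 2.8/cos(-2.2°) = 2.802 m; N'_1 = 65·cos(-2.2°) − 12·2.802 = 31.3; c'Δl = 45.11; W sinα = -2.5
Slice 2: Δl = 1.7/cos7.7° = 1.715 m; N'_2 = 93·cos7.7° − 28·1.715 = 44.1; c'Δl = 27.62; W sinα = 12.5
Slice 3: Δl = 1.9/cos15.8° = 1.975 m; N'_3 = 99·cos15.8° − 24·1.975 = 47.9; c'Δl = 31.79; W sinα = 27.0
Slice 4: Δl = 2.0/cos24.9° = 2.205 m; N'_4 = 79·cos24.9° − 2·2.205 = 67.2; c'Δl = 35.50; W sinα = 33.3
Slice 5: Δl = 2.4/cos36.1° = 2.970 m; N'_5 = 41·cos36.1° − 5·2.970 = 18.3; c'Δl = 47.82; W sinα = 24.2
Σc'Δl = 187.8 kN/m; ΣN' = 208.8 kN/m; ΣW sinα = 94.3 kN/m
Resisting = 187.8 + 208.8·tan24.8° = 187.8 + 96.5 = 284.3 kN/m
FS = 284.3 / 94.3 = 3.014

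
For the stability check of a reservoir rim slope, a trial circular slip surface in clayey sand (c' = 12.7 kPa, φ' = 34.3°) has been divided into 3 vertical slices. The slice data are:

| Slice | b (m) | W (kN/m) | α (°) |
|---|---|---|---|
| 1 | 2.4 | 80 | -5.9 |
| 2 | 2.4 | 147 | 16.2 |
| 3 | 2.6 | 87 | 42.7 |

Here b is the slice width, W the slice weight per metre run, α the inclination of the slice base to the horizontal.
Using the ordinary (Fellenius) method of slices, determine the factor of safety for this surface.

Ordinary method of slices: FS = Σ[c'·Δl_i + (W_i cosα_i)·tanφ'] / Σ W_i sinα_i, with Δl_i = b_i / cosα_i.
Slice 1: Δl = 2.4/cos(-5.9°) = 2.413 m; N'_1 = 80·cos(-5.9°) = 79.6; c'Δl = 30.64; W sinα = -8.2
Slice 2: Δl = 2.4/cos16.2° = 2.499 m; N'_2 = 147·cos16.2° = 141.2; c'Δl = 31.74; W sinα = 41.0
Slice 3: Δl = 2.6/cos42.7° = 3.538 m; N'_3 = 87·cos42.7° = 63.9; c'Δl = 44.93; W sinα = 59.0
Σc'Δl = 107.3 kN/m; ΣN' = 284.7 kN/m; ΣW sinα = 91.8 kN/m
Resisting = 107.3 + 284.7·tan34.3° = 107.3 + 194.2 = 301.5 kN/m
FS = 301.5 / 91.8 = 3.285

FS = 3.28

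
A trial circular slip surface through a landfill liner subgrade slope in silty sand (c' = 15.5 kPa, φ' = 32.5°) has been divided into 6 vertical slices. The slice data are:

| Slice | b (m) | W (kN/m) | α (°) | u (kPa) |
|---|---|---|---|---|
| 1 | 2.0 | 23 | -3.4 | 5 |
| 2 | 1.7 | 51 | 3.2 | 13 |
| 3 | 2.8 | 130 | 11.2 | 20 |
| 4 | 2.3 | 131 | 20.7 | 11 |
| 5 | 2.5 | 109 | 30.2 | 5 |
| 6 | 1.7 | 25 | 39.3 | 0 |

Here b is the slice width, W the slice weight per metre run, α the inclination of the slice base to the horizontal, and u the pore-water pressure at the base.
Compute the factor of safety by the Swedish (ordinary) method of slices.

FS = 2.88

Ordinary method of slices: FS = Σ[c'·Δl_i + (W_i cosα_i − u_i·Δl_i)·tanφ'] / Σ W_i sinα_i, with Δl_i = b_i / cosα_i.
Slice 1: Δl = 2.0/cos(-3.4°) = 2.004 m; N'_1 = 23·cos(-3.4°) − 5·2.004 = 12.9; c'Δl = 31.05; W sinα = -1.4
Slice 2: Δl = 1.7/cos3.2° = 1.703 m; N'_2 = 51·cos3.2° − 13·1.703 = 28.8; c'Δl = 26.39; W sinα = 2.8
Slice 3: Δl = 2.8/cos11.2° = 2.854 m; N'_3 = 130·cos11.2° − 20·2.854 = 70.4; c'Δl = 44.24; W sinα = 25.3
Slice 4: Δl = 2.3/cos20.7° = 2.459 m; N'_4 = 131·cos20.7° − 11·2.459 = 95.5; c'Δl = 38.11; W sinα = 46.3
Slice 5: Δl = 2.5/cos30.2° = 2.893 m; N'_5 = 109·cos30.2° − 5·2.893 = 79.7; c'Δl = 44.84; W sinα = 54.8
Slice 6: Δl = 1.7/cos39.3° = 2.197 m; N'_6 = 25·cos39.3° − 0·2.197 = 19.3; c'Δl = 34.05; W sinα = 15.8
Σc'Δl = 218.7 kN/m; ΣN' = 306.8 kN/m; ΣW sinα = 143.7 kN/m
Resisting = 218.7 + 306.8·tan32.5° = 218.7 + 195.4 = 414.1 kN/m
FS = 414.1 / 143.7 = 2.882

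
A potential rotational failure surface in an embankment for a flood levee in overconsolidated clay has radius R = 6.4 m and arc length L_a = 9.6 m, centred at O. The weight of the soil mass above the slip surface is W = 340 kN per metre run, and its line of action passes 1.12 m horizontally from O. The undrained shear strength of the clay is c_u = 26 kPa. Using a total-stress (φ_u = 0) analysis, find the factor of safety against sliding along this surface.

FS = 4.19

Taking moments about the centre O, the resisting moment is provided by the undrained shear strength acting along the arc:
M_R = c_u·L_a·R = 26·9.60·6.4 = 1597.4 kN·m/m
M_D = W·d = 340·1.12 = 380.8 kN·m/m
FS = M_R / M_D = 1597.4 / 380.8 = 4.195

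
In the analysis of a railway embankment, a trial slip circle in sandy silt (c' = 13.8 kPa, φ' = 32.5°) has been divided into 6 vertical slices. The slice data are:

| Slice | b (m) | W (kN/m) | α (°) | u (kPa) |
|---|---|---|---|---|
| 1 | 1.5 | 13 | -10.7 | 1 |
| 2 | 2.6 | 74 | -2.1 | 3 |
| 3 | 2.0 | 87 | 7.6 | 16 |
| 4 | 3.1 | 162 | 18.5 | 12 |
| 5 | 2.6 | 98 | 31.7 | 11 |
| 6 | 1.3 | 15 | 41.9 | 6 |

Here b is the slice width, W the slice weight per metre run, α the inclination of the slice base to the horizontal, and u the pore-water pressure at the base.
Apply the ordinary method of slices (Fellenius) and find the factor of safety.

FS = 3.23

Ordinary method of slices: FS = Σ[c'·Δl_i + (W_i cosα_i − u_i·Δl_i)·tanφ'] / Σ W_i sinα_i, with Δl_i = b_i / cosα_i.
Slice 1: Δl = 1.5/cos(-10.7°) = 1.527 m; N'_1 = 13·cos(-10.7°) − 1·1.527 = 11.2; c'Δl = 21.07; W sinα = -2.4
Slice 2: Δl = 2.6/cos(-2.1°) = 2.602 m; N'_2 = 74·cos(-2.1°) − 3·2.602 = 66.1; c'Δl = 35.90; W sinα = -2.7
Slice 3: Δl = 2.0/cos7.6° = 2.018 m; N'_3 = 87·cos7.6° − 16·2.018 = 54.0; c'Δl = 27.84; W sinα = 11.5
Slice 4: Δl = 3.1/cos18.5° = 3.269 m; N'_4 = 162·cos18.5° − 12·3.269 = 114.4; c'Δl = 45.11; W sinα = 51.4
Slice 5: Δl = 2.6/cos31.7° = 3.056 m; N'_5 = 98·cos31.7° − 11·3.056 = 49.8; c'Δl = 42.17; W sinα = 51.5
Slice 6: Δl = 1.3/cos41.9° = 1.747 m; N'_6 = 15·cos41.9° − 6·1.747 = 0.7; c'Δl = 24.10; W sinα = 10.0
Σc'Δl = 196.2 kN/m; ΣN' = 296.2 kN/m; ΣW sinα = 119.3 kN/m
Resisting = 196.2 + 296.2·tan32.5° = 196.2 + 188.7 = 384.9 kN/m
FS = 384.9 / 119.3 = 3.226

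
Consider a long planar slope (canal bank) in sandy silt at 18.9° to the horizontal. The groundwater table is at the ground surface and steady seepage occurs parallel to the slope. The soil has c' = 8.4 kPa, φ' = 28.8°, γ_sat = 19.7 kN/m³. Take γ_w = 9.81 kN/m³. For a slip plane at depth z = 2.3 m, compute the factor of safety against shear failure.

FS = 1.41

With seepage parallel to the slope and the water table at the surface, the effective normal stress on the slip plane uses the buoyant unit weight γ' = γ_sat − γ_w while the driving shear stress uses γ_sat:
FS = [c' + γ' z cos²β tanφ'] / [γ_sat z sinβ cosβ]
γ' = 19.7 − 9.81 = 9.89 kN/m³
Numerator = 8.4 + 9.89·2.3·cos²18.9°·tan28.8° = 8.4 + 9.89·2.3·0.8951·0.5498 = 19.593 kPa
Denominator = 19.7·2.3·sin18.9°·cos18.9° = 19.7·2.3·0.3239·0.9461 = 13.885 kPa
FS = 19.593 / 13.885 = 1.411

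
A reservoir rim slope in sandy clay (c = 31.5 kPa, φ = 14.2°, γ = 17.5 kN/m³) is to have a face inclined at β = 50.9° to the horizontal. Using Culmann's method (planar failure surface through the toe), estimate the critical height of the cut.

Culmann's analysis gives the critical failure plane at α_cr = (β + φ)/2 = (50.9 + 14.2)/2 = 32.5°, and the critical height
H_c = (4c/γ) · sinβ cosφ / [1 − cos(β − φ)]
    = (4·31.5/17.5) · sin50.9°·cos14.2° / [1 − cos(36.7°)]
    = 7.200 · 0.7760·0.9694 / [1 − 0.8018]
    = 7.200 · 0.7523 / 0.1982
    = 27.33 m

H_c = 27.33 m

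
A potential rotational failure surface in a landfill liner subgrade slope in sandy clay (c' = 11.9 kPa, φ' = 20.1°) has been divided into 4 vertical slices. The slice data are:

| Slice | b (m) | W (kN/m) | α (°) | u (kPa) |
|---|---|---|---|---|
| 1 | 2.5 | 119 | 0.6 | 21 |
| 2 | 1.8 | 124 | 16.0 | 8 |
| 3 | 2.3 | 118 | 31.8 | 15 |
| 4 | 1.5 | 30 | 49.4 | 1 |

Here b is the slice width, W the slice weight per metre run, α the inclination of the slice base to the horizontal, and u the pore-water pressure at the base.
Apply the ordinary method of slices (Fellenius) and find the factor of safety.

Ordinary method of slices: FS = Σ[c'·Δl_i + (W_i cosα_i − u_i·Δl_i)·tanφ'] / Σ W_i sinα_i, with Δl_i = b_i / cosα_i.
Slice 1: Δl = 2.5/cos0.6° = 2.500 m; N'_1 = 119·cos0.6° − 21·2.500 = 66.5; c'Δl = 29.75; W sinα = 1.2
Slice 2: Δl = 1.8/cos16.0° = 1.873 m; N'_2 = 124·cos16.0° − 8·1.873 = 104.2; c'Δl = 22.28; W sinα = 34.2
Slice 3: Δl = 2.3/cos31.8° = 2.706 m; N'_3 = 118·cos31.8° − 15·2.706 = 59.7; c'Δl = 32.20; W sinα = 62.2
Slice 4: Δl = 1.5/cos49.4° = 2.305 m; N'_4 = 30·cos49.4° − 1·2.305 = 17.2; c'Δl = 27.43; W sinα = 22.8
Σc'Δl = 111.7 kN/m; ΣN' = 247.6 kN/m; ΣW sinα = 120.4 kN/m
Resisting = 111.7 + 247.6·tan20.1° = 111.7 + 90.6 = 202.3 kN/m
FS = 202.3 / 120.4 = 1.680

FS = 1.68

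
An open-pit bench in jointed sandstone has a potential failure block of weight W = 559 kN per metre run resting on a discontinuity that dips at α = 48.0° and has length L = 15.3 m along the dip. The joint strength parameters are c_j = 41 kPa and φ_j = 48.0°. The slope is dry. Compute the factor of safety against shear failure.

FS = 2.51

Resolving the block weight along and normal to the plane and applying the Mohr–Coulomb strength on the joint:
N' = W cosα = 559·cos48.0° = 374.0 kN/m
Driving force T = W sinα = 559·sin48.0° = 415.4 kN/m
Resisting force R = c_j·L + N'·tanφ_j = 41·15.3 + 374.0·tan48.0° = 627.3 + 415.4 = 1042.7 kN/m
FS = R / T = 1042.7 / 415.4 = 2.510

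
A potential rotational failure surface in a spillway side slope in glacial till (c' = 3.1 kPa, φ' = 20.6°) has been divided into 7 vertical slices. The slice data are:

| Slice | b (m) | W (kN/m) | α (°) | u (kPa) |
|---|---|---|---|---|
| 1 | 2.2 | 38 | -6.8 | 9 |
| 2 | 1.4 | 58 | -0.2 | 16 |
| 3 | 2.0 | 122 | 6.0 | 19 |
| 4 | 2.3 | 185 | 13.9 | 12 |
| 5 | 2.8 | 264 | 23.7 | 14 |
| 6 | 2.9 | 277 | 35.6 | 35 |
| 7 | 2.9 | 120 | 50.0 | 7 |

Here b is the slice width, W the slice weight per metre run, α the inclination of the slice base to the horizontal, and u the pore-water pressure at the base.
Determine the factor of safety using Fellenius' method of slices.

FS = 0.72

Ordinary method of slices: FS = Σ[c'·Δl_i + (W_i cosα_i − u_i·Δl_i)·tanφ'] / Σ W_i sinα_i, with Δl_i = b_i / cosα_i.
Slice 1: Δl = 2.2/cos(-6.8°) = 2.216 m; N'_1 = 38·cos(-6.8°) − 9·2.216 = 17.8; c'Δl = 6.87; W sinα = -4.5
Slice 2: Δl = 1.4/cos(-0.2°) = 1.400 m; N'_2 = 58·cos(-0.2°) − 16·1.400 = 35.6; c'Δl = 4.34; W sinα = -0.2
Slice 3: Δl = 2.0/cos6.0° = 2.011 m; N'_3 = 122·cos6.0° − 19·2.011 = 83.1; c'Δl = 6.23; W sinα = 12.8
Slice 4: Δl = 2.3/cos13.9° = 2.369 m; N'_4 = 185·cos13.9° − 12·2.369 = 151.1; c'Δl = 7.35; W sinα = 44.4
Slice 5: Δl = 2.8/cos23.7° = 3.058 m; N'_5 = 264·cos23.7° − 14·3.058 = 198.9; c'Δl = 9.48; W sinα = 106.1
Slice 6: Δl = 2.9/cos35.6° = 3.567 m; N'_6 = 277·cos35.6° − 35·3.567 = 100.4; c'Δl = 11.06; W sinα = 161.2
Slice 7: Δl = 2.9/cos50.0° = 4.512 m; N'_7 = 120·cos50.0° − 7·4.512 = 45.6; c'Δl = 13.99; W sinα = 91.9
Σc'Δl = 59.3 kN/m; ΣN' = 632.5 kN/m; ΣW sinα = 411.8 kN/m
Resisting = 59.3 + 632.5·tan20.6° = 59.3 + 237.8 = 297.1 kN/m
FS = 297.1 / 411.8 = 0.721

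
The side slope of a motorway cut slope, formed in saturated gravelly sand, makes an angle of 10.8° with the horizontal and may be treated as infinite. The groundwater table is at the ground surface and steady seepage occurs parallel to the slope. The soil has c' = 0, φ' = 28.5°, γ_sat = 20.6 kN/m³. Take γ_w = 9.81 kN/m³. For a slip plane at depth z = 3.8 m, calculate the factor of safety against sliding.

FS = 1.49

With seepage parallel to the slope and the water table at the surface, the effective normal stress on the slip plane uses the buoyant unit weight γ' = γ_sat − γ_w while the driving shear stress uses γ_sat:
FS = [c' + γ' z cos²β tanφ'] / [γ_sat z sinβ cosβ]
(For c' = 0 this reduces to FS = (γ'/γ_sat)·tanφ'/tanβ.)
γ' = 20.6 − 9.81 = 10.79 kN/m³
Numerator = 0.0 + 10.79·3.8·cos²10.8°·tan28.5° = 0.0 + 10.79·3.8·0.9649·0.5430 = 21.481 kPa
Denominator = 20.6·3.8·sin10.8°·cos10.8° = 20.6·3.8·0.1874·0.9823 = 14.408 kPa
FS = 21.481 / 14.408 = 1.491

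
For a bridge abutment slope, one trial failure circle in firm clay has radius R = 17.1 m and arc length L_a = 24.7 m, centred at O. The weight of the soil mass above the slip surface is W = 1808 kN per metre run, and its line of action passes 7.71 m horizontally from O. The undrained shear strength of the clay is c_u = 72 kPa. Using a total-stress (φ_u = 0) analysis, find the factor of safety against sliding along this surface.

FS = 2.18

Taking moments about the centre O, the resisting moment is provided by the undrained shear strength acting along the arc:
M_R = c_u·L_a·R = 72·24.70·17.1 = 30410.6 kN·m/m
M_D = W·d = 1808·7.71 = 13939.7 kN·m/m
FS = M_R / M_D = 30410.6 / 13939.7 = 2.182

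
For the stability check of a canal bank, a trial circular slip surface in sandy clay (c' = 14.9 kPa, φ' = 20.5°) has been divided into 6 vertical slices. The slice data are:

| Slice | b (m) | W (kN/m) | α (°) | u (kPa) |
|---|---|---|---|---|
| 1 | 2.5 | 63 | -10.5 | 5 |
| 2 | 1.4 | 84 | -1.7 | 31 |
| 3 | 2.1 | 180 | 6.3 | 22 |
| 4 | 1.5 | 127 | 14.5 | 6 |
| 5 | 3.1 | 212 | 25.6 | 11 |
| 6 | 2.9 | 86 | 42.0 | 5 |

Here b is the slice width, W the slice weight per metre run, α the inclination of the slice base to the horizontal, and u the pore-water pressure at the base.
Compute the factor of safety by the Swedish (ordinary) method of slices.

Ordinary method of slices: FS = Σ[c'·Δl_i + (W_i cosα_i − u_i·Δl_i)·tanφ'] / Σ W_i sinα_i, with Δl_i = b_i / cosα_i.
Slice 1: Δl = 2.5/cos(-10.5°) = 2.543 m; N'_1 = 63·cos(-10.5°) − 5·2.543 = 49.2; c'Δl = 37.88; W sinα = -11.5
Slice 2: Δl = 1.4/cos(-1.7°) = 1.401 m; N'_2 = 84·cos(-1.7°) − 31·1.401 = 40.5; c'Δl = 20.87; W sinα = -2.5
Slice 3: Δl = 2.1/cos6.3° = 2.113 m; N'_3 = 180·cos6.3° − 22·2.113 = 132.4; c'Δl = 31.48; W sinα = 19.8
Slice 4: Δl = 1.5/cos14.5° = 1.549 m; N'_4 = 127·cos14.5° − 6·1.549 = 113.7; c'Δl = 23.09; W sinα = 31.8
Slice 5: Δl = 3.1/cos25.6° = 3.437 m; N'_5 = 212·cos25.6° − 11·3.437 = 153.4; c'Δl = 51.22; W sinα = 91.6
Slice 6: Δl = 2.9/cos42.0° = 3.902 m; N'_6 = 86·cos42.0° − 5·3.902 = 44.4; c'Δl = 58.14; W sinα = 57.5
Σc'Δl = 222.7 kN/m; ΣN' = 533.6 kN/m; ΣW sinα = 186.7 kN/m
Resisting = 222.7 + 533.6·tan20.5° = 222.7 + 199.5 = 422.2 kN/m
FS = 422.2 / 186.7 = 2.261

FS = 2.26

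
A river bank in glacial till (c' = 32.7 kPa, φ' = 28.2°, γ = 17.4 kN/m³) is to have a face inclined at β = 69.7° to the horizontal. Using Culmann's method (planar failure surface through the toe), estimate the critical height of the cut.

Culmann's analysis gives the critical failure plane at α_cr = (β + φ')/2 = (69.7 + 28.2)/2 = 49.0°, and the critical height
H_c = (4c'/γ) · sinβ cosφ' / [1 − cos(β − φ')]
    = (4·32.7/17.4) · sin69.7°·cos28.2° / [1 − cos(41.5°)]
    = 7.517 · 0.9379·0.8813 / [1 − 0.7490]
    = 7.517 · 0.8266 / 0.2510
    = 24.75 m

H_c = 24.75 m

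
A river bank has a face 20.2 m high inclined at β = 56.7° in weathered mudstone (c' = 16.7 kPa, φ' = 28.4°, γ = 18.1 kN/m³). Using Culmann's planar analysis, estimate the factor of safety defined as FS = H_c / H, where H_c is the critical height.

H_c = (4c'/γ) · sinβ cosφ' / [1 − cos(β − φ')]
    = (4·16.7/18.1) · sin56.7°·cos28.4° / [1 − cos28.3°]
    = 3.691 · 0.7352 / 0.1195 = 22.70 m
FS = H_c / H = 22.70 / 20.2 = 1.124

FS = 1.12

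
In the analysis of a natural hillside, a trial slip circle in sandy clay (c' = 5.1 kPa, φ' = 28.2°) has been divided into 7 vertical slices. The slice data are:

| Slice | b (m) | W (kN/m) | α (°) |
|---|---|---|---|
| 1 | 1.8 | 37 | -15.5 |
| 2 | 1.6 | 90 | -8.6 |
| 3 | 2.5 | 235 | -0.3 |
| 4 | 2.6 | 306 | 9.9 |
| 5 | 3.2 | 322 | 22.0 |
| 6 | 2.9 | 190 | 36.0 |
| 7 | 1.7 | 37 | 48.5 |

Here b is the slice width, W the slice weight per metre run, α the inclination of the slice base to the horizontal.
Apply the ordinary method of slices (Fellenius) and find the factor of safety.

Ordinary method of slices: FS = Σ[c'·Δl_i + (W_i cosα_i)·tanφ'] / Σ W_i sinα_i, with Δl_i = b_i / cosα_i.
Slice 1: Δl = 1.8/cos(-15.5°) = 1.868 m; N'_1 = 37·cos(-15.5°) = 35.7; c'Δl = 9.53; W sinα = -9.9
Slice 2: Δl = 1.6/cos(-8.6°) = 1.618 m; N'_2 = 90·cos(-8.6°) = 89.0; c'Δl = 8.25; W sinα = -13.5
Slice 3: Δl = 2.5/cos(-0.3°) = 2.500 m; N'_3 = 235·cos(-0.3°) = 235.0; c'Δl = 12.75; W sinα = -1.2
Slice 4: Δl = 2.6/cos9.9° = 2.639 m; N'_4 = 306·cos9.9° = 301.4; c'Δl = 13.46; W sinα = 52.6
Slice 5: Δl = 3.2/cos22.0° = 3.451 m; N'_5 = 322·cos22.0° = 298.6; c'Δl = 17.60; W sinα = 120.6
Slice 6: Δl = 2.9/cos36.0° = 3.585 m; N'_6 = 190·cos36.0° = 153.7; c'Δl = 18.28; W sinα = 111.7
Slice 7: Δl = 1.7/cos48.5° = 2.566 m; N'_7 = 37·cos48.5° = 24.5; c'Δl = 13.08; W sinα = 27.7
Σc'Δl = 93.0 kN/m; ΣN' = 1137.9 kN/m; ΣW sinα = 288.0 kN/m
Resisting = 93.0 + 1137.9·tan28.2° = 93.0 + 610.1 = 703.1 kN/m
FS = 703.1 / 288.0 = 2.441

FS = 2.44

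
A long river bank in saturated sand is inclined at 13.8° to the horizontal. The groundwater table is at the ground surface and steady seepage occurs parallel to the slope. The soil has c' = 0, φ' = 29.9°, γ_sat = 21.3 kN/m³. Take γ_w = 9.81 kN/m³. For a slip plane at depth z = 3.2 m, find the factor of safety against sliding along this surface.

With seepage parallel to the slope and the water table at the surface, the effective normal stress on the slip plane uses the buoyant unit weight γ' = γ_sat − γ_w while the driving shear stress uses γ_sat:
FS = [c' + γ' z cos²β tanφ'] / [γ_sat z sinβ cosβ]
(For c' = 0 this reduces to FS = (γ'/γ_sat)·tanφ'/tanβ.)
γ' = 21.3 − 9.81 = 11.49 kN/m³
Numerator = 0.0 + 11.49·3.2·cos²13.8°·tan29.9° = 0.0 + 11.49·3.2·0.9431·0.5750 = 19.940 kPa
Denominator = 21.3·3.2·sin13.8°·cos13.8° = 21.3·3.2·0.2385·0.9711 = 15.789 kPa
FS = 19.940 / 15.789 = 1.263

FS = 1.26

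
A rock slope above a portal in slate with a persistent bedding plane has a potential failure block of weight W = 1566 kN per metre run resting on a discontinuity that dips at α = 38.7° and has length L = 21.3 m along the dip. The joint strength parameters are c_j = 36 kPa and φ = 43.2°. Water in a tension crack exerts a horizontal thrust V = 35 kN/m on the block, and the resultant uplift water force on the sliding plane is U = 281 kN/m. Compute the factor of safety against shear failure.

FS = 1.62

Resolving the block weight along and normal to the plane and applying the Mohr–Coulomb strength on the joint:
N' = W cosα − U − V sinα = 1566·cos38.7° − 281 − 35·sin38.7° = 919.3 kN/m
Driving force T = W sinα + V cosα = 1566·sin38.7° + 35·cos38.7° = 1006.4 kN/m
Resisting force R = c_j·L + N'·tanφ = 36·21.3 + 919.3·tan43.2° = 766.8 + 863.3 = 1630.1 kN/m
FS = R / T = 1630.1 / 1006.4 = 1.620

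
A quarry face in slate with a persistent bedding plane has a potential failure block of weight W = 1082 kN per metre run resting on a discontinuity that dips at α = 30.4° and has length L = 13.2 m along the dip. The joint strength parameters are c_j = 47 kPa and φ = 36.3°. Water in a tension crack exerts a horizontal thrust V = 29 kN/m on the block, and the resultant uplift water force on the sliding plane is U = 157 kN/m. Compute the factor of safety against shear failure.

FS = 2.06

Resolving the block weight along and normal to the plane and applying the Mohr–Coulomb strength on the joint:
N' = W cosα − U − V sinα = 1082·cos30.4° − 157 − 29·sin30.4° = 761.6 kN/m
Driving force T = W sinα + V cosα = 1082·sin30.4° + 29·cos30.4° = 572.5 kN/m
Resisting force R = c_j·L + N'·tanφ = 47·13.2 + 761.6·tan36.3° = 620.4 + 559.4 = 1179.8 kN/m
FS = R / T = 1179.8 / 572.5 = 2.061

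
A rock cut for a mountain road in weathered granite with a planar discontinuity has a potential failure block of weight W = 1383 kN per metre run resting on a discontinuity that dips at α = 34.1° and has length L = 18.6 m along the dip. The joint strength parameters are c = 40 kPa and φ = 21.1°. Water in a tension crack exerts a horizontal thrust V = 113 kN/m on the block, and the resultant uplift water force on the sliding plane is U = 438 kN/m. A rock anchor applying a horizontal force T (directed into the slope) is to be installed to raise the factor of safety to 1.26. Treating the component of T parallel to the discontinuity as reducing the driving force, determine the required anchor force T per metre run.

T = 81 kN/m

Resolving forces along and normal to the sliding plane, with the horizontal anchor force T adding T·sinα to the effective normal force and T·cosα acting up the plane against the driving force:
FS = [cL + (W cosα − U − V sinα + T sinα) tanφ] / [W sinα + V cosα − T cosα]
Without the anchor: N' = 643.9 kN/m, driving T_d = 868.9 kN/m, resisting R = 40·18.6 + 643.9·tan21.1° = 992.4 kN/m, FS = 1.14.
Setting FS = 1.26 and solving for T:
1.26·(868.9 − T cos34.1°) = 992.4 + T sin34.1°·tan21.1°
T·(sin34.1°·tan21.1° + 1.26·cos34.1°) = 1.26·868.9 − 992.4
T·(0.5606·0.3859 + 1.26·0.8281) = 1094.9 − 992.4 = 102.4
T·1.2597 = 102.4
T = 81.3 kN/m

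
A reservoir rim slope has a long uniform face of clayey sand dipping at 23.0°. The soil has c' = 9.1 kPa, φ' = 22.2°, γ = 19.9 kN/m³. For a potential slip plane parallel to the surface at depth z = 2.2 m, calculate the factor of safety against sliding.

FS = 1.54

For an infinite slope with a slip plane parallel to the surface (no pore pressure): FS = [c' + γz cos²β tanφ'] / [γz sinβ cosβ].
γz = 19.9·2.2 = 43.78 kN/m²
Numerator = 9.1 + 43.78·cos²23.0°·tan22.2° = 9.1 + 43.78·0.8473·0.4081 = 24.239 kPa
Denominator = 43.78·sin23.0°·cos23.0° = 43.78·0.3907·0.9205 = 15.746 kPa
FS = 24.239 / 15.746 = 1.539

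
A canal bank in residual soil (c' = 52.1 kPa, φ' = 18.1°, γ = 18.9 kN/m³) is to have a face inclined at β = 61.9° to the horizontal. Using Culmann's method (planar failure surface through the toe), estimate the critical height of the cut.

Culmann's analysis gives the critical failure plane at α_cr = (β + φ')/2 = (61.9 + 18.1)/2 = 40.0°, and the critical height
H_c = (4c'/γ) · sinβ cosφ' / [1 − cos(β − φ')]
    = (4·52.1/18.9) · sin61.9°·cos18.1° / [1 − cos(43.8°)]
    = 11.026 · 0.8821·0.9505 / [1 − 0.7218]
    = 11.026 · 0.8385 / 0.2782
    = 33.23 m

H_c = 33.23 m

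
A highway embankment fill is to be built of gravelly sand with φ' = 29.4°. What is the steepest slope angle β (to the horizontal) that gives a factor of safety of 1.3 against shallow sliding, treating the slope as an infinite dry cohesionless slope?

β = 23.4°

For an infinite dry cohesionless slope FS = tanφ'/tanβ, so tanβ = tanφ' / FS.
tanβ = tan29.4° / 1.3 = 0.5635 / 1.3 = 0.4334
β = arctan(0.4334) = 23.43°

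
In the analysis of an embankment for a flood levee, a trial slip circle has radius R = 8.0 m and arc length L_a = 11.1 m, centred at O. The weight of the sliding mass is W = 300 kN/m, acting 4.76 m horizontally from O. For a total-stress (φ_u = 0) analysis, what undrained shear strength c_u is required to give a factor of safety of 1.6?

c_u = 25.7 kPa

FS = c_u·L_a·R / (W·d), so c_u = FS·W·d / (L_a·R).
c_u = 1.6·300·4.76 / (11.10·8.0) = 2284.8 / 88.80 = 25.73 kPa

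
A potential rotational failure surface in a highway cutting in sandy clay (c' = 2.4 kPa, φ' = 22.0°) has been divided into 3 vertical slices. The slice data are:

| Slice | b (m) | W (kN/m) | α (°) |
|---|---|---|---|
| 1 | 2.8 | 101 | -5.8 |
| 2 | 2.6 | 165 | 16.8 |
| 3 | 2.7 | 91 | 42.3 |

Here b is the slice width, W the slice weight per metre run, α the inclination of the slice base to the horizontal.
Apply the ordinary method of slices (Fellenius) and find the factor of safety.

FS = 1.56

Ordinary method of slices: FS = Σ[c'·Δl_i + (W_i cosα_i)·tanφ'] / Σ W_i sinα_i, with Δl_i = b_i / cosα_i.
Slice 1: Δl = 2.8/cos(-5.8°) = 2.814 m; N'_1 = 101·cos(-5.8°) = 100.5; c'Δl = 6.75; W sinα = -10.2
Slice 2: Δl = 2.6/cos16.8° = 2.716 m; N'_2 = 165·cos16.8° = 158.0; c'Δl = 6.52; W sinα = 47.7
Slice 3: Δl = 2.7/cos42.3° = 3.650 m; N'_3 = 91·cos42.3° = 67.3; c'Δl = 8.76; W sinα = 61.2
Σc'Δl = 22.0 kN/m; ΣN' = 325.7 kN/m; ΣW sinα = 98.7 kN/m
Resisting = 22.0 + 325.7·tan22.0° = 22.0 + 131.6 = 153.6 kN/m
FS = 153.6 / 98.7 = 1.556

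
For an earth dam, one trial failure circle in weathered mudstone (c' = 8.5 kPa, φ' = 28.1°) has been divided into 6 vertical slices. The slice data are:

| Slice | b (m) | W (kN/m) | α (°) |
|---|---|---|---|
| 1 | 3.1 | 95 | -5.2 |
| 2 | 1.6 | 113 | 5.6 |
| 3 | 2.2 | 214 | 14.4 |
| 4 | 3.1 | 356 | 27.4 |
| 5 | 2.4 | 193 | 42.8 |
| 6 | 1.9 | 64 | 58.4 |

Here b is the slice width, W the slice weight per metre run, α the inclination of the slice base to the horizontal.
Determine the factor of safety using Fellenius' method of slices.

FS = 1.56

Ordinary method of slices: FS = Σ[c'·Δl_i + (W_i cosα_i)·tanφ'] / Σ W_i sinα_i, with Δl_i = b_i / cosα_i.
Slice 1: Δl = 3.1/cos(-5.2°) = 3.113 m; N'_1 = 95·cos(-5.2°) = 94.6; c'Δl = 26.46; W sinα = -8.6
Slice 2: Δl = 1.6/cos5.6° = 1.608 m; N'_2 = 113·cos5.6° = 112.5; c'Δl = 13.67; W sinα = 11.0
Slice 3: Δl = 2.2/cos14.4° = 2.271 m; N'_3 = 214·cos14.4° = 207.3; c'Δl = 19.31; W sinα = 53.2
Slice 4: Δl = 3.1/cos27.4° = 3.492 m; N'_4 = 356·cos27.4° = 316.1; c'Δl = 29.68; W sinα = 163.8
Slice 5: Δl = 2.4/cos42.8° = 3.271 m; N'_5 = 193·cos42.8° = 141.6; c'Δl = 27.80; W sinα = 131.1
Slice 6: Δl = 1.9/cos58.4° = 3.626 m; N'_6 = 64·cos58.4° = 33.5; c'Δl = 30.82; W sinα = 54.5
Σc'Δl = 147.7 kN/m; ΣN' = 905.6 kN/m; ΣW sinα = 405.1 kN/m
Resisting = 147.7 + 905.6·tan28.1° = 147.7 + 483.5 = 631.3 kN/m
FS = 631.3 / 405.1 = 1.558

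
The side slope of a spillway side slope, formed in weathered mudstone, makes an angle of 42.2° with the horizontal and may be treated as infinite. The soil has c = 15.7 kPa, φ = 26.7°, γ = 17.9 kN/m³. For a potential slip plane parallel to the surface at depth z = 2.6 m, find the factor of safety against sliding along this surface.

For an infinite slope with a slip plane parallel to the surface (no pore pressure): FS = [c + γz cos²β tanφ] / [γz sinβ cosβ].
γz = 17.9·2.6 = 46.54 kN/m²
Numerator = 15.7 + 46.54·cos²42.2°·tan26.7° = 15.7 + 46.54·0.5488·0.5029 = 28.546 kPa
Denominator = 46.54·sin42.2°·cos42.2° = 46.54·0.6717·0.7408 = 23.159 kPa
FS = 28.546 / 23.159 = 1.233

FS = 1.23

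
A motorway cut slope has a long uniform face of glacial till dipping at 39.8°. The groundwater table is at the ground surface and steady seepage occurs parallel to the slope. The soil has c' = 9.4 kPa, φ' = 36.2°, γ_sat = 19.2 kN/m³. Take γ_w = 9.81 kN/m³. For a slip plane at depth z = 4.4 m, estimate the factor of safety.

With seepage parallel to the slope and the water table at the surface, the effective normal stress on the slip plane uses the buoyant unit weight γ' = γ_sat − γ_w while the driving shear stress uses γ_sat:
FS = [c' + γ' z cos²β tanφ'] / [γ_sat z sinβ cosβ]
γ' = 19.2 − 9.81 = 9.39 kN/m³
Numerator = 9.4 + 9.39·4.4·cos²39.8°·tan36.2° = 9.4 + 9.39·4.4·0.5903·0.7319 = 27.249 kPa
Denominator = 19.2·4.4·sin39.8°·cos39.8° = 19.2·4.4·0.6401·0.7683 = 41.546 kPa
FS = 27.249 / 41.546 = 0.656

FS = 0.66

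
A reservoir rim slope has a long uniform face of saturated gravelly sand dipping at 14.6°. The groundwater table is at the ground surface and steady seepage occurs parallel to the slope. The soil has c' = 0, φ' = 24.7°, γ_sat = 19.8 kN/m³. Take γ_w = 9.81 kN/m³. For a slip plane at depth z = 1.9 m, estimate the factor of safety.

FS = 0.89

With seepage parallel to the slope and the water table at the surface, the effective normal stress on the slip plane uses the buoyant unit weight γ' = γ_sat − γ_w while the driving shear stress uses γ_sat:
FS = [c' + γ' z cos²β tanφ'] / [γ_sat z sinβ cosβ]
(For c' = 0 this reduces to FS = (γ'/γ_sat)·tanφ'/tanβ.)
γ' = 19.8 − 9.81 = 9.99 kN/m³
Numerator = 0.0 + 9.99·1.9·cos²14.6°·tan24.7° = 0.0 + 9.99·1.9·0.9365·0.4599 = 8.176 kPa
Denominator = 19.8·1.9·sin14.6°·cos14.6° = 19.8·1.9·0.2521·0.9677 = 9.177 kPa
FS = 8.176 / 9.177 = 0.891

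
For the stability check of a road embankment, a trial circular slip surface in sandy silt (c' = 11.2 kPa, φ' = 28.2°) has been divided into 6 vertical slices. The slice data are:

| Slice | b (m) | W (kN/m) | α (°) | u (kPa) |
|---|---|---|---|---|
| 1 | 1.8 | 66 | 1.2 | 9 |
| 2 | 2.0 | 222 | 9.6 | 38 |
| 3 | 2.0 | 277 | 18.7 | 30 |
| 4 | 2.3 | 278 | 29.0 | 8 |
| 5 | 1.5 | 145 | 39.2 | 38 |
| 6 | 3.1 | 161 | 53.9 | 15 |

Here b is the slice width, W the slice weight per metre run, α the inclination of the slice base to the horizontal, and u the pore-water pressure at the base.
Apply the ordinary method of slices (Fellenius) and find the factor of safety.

FS = 1.10

Ordinary method of slices: FS = Σ[c'·Δl_i + (W_i cosα_i − u_i·Δl_i)·tanφ'] / Σ W_i sinα_i, with Δl_i = b_i / cosα_i.
Slice 1: Δl = 1.8/cos1.2° = 1.800 m; N'_1 = 66·cos1.2° − 9·1.800 = 49.8; c'Δl = 20.16; W sinα = 1.4
Slice 2: Δl = 2.0/cos9.6° = 2.028 m; N'_2 = 222·cos9.6° − 38·2.028 = 141.8; c'Δl = 22.72; W sinα = 37.0
Slice 3: Δl = 2.0/cos18.7° = 2.111 m; N'_3 = 277·cos18.7° − 30·2.111 = 199.0; c'Δl = 23.65; W sinα = 88.8
Slice 4: Δl = 2.3/cos29.0° = 2.630 m; N'_4 = 278·cos29.0° − 8·2.630 = 222.1; c'Δl = 29.45; W sinα = 134.8
Slice 5: Δl = 1.5/cos39.2° = 1.936 m; N'_5 = 145·cos39.2° − 38·1.936 = 38.8; c'Δl = 21.68; W sinα = 91.6
Slice 6: Δl = 3.1/cos53.9° = 5.261 m; N'_6 = 161·cos53.9° − 15·5.261 = 15.9; c'Δl = 58.93; W sinα = 130.1
Σc'Δl = 176.6 kN/m; ΣN' = 667.5 kN/m; ΣW sinα = 483.7 kN/m
Resisting = 176.6 + 667.5·tan28.2° = 176.6 + 357.9 = 534.5 kN/m
FS = 534.5 / 483.7 = 1.105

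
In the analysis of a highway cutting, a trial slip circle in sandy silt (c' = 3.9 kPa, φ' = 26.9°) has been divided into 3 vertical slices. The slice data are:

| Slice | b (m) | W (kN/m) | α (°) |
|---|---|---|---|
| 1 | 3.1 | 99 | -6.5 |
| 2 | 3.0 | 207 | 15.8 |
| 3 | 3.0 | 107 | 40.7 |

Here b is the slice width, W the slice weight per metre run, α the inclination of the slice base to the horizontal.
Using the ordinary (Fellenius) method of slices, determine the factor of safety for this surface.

Ordinary method of slices: FS = Σ[c'·Δl_i + (W_i cosα_i)·tanφ'] / Σ W_i sinα_i, with Δl_i = b_i / cosα_i.
Slice 1: Δl = 3.1/cos(-6.5°) = 3.120 m; N'_1 = 99·cos(-6.5°) = 98.4; c'Δl = 12.17; W sinα = -11.2
Slice 2: Δl = 3.0/cos15.8° = 3.118 m; N'_2 = 207·cos15.8° = 199.2; c'Δl = 12.16; W sinα = 56.4
Slice 3: Δl = 3.0/cos40.7° = 3.957 m; N'_3 = 107·cos40.7° = 81.1; c'Δl = 15.43; W sinα = 69.8
Σc'Δl = 39.8 kN/m; ΣN' = 378.7 kN/m; ΣW sinα = 114.9 kN/m
Resisting = 39.8 + 378.7·tan26.9° = 39.8 + 192.1 = 231.9 kN/m
FS = 231.9 / 114.9 = 2.017

FS = 2.02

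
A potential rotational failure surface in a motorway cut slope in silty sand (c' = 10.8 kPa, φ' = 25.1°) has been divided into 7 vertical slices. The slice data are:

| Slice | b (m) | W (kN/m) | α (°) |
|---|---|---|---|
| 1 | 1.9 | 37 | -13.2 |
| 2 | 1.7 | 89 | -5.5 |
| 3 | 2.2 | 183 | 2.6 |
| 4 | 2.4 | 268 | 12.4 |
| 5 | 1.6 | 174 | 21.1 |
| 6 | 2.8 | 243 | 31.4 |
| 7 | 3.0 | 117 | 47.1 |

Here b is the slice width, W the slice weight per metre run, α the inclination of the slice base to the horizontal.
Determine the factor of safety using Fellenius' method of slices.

Ordinary method of slices: FS = Σ[c'·Δl_i + (W_i cosα_i)·tanφ'] / Σ W_i sinα_i, with Δl_i = b_i / cosα_i.
Slice 1: Δl = 1.9/cos(-13.2°) = 1.952 m; N'_1 = 37·cos(-13.2°) = 36.0; c'Δl = 21.08; W sinα = -8.4
Slice 2: Δl = 1.7/cos(-5.5°) = 1.708 m; N'_2 = 89·cos(-5.5°) = 88.6; c'Δl = 18.44; W sinα = -8.5
Slice 3: Δl = 2.2/cos2.6° = 2.202 m; N'_3 = 183·cos2.6° = 182.8; c'Δl = 23.78; W sinα = 8.3
Slice 4: Δl = 2.4/cos12.4° = 2.457 m; N'_4 = 268·cos12.4° = 261.7; c'Δl = 26.54; W sinα = 57.5
Slice 5: Δl = 1.6/cos21.1° = 1.715 m; N'_5 = 174·cos21.1° = 162.3; c'Δl = 18.52; W sinα = 62.6
Slice 6: Δl = 2.8/cos31.4° = 3.280 m; N'_6 = 243·cos31.4° = 207.4; c'Δl = 35.43; W sinα = 126.6
Slice 7: Δl = 3.0/cos47.1° = 4.407 m; N'_7 = 117·cos47.1° = 79.6; c'Δl = 47.60; W sinα = 85.7
Σc'Δl = 191.4 kN/m; ΣN' = 1018.6 kN/m; ΣW sinα = 323.8 kN/m
Resisting = 191.4 + 1018.6·tan25.1° = 191.4 + 477.1 = 668.5 kN/m
FS = 668.5 / 323.8 = 2.064

FS = 2.06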